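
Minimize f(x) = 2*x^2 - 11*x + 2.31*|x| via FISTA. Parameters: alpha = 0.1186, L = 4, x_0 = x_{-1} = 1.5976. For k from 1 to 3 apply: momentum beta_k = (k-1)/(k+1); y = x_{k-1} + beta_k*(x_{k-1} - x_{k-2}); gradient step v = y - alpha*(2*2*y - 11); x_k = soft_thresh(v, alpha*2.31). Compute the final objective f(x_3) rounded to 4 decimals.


FISTA on f(x) = 2*x^2 - 11*x + 2.31*|x|
L = 4, alpha = 0.1186
Iteration 1: beta = 0.0, y = 1.5976 + 0.0*(1.5976 - 1.5976) = 1.5976
  grad(y) = -4.6096, v = y - alpha*grad = 2.1443
  prox(v) = soft_thresh(2.1443, 0.274) = 1.8703
Iteration 2: beta = 0.3333, y = 1.8703 + 0.3333*(1.8703 - 1.5976) = 1.9612
  grad(y) = -3.155, v = y - alpha*grad = 2.3354
  prox(v) = soft_thresh(2.3354, 0.274) = 2.0615
Iteration 3: beta = 0.5, y = 2.0615 + 0.5*(2.0615 - 1.8703) = 2.157
  grad(y) = -2.3719, v = y - alpha*grad = 2.4383
  prox(v) = soft_thresh(2.4383, 0.274) = 2.1644
f(x_3) = 2*2.1644^2 - 11*2.1644 + 2.31*|2.1644| = -9.4394


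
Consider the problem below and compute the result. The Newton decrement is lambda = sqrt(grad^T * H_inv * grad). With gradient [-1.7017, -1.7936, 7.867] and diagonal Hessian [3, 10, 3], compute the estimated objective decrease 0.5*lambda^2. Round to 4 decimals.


Step 1: H is diagonal, so H^(-1) * g = [-0.5672, -0.1794, 2.6223].
Step 2: g^T H^(-1) g = sum_i g_i^2 / H_ii
  = (-1.7017)^2/3 + (-1.7936)^2/10 + (7.867)^2/3
  = 0.9653 + 0.3217 + 20.6299 = 21.9169
Step 3: Objective decrease = 0.5 * g^T H^(-1) g = 10.9584


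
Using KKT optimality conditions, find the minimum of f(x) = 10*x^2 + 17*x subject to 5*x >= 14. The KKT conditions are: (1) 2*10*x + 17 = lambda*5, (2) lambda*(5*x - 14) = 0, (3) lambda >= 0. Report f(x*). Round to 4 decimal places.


Step 1: Try lambda = 0 (constraint inactive).
x_unc = -17/(2*10) = -0.85
Check: 5*-0.85 = -4.25 < 14 -- violated!
Step 2: Constraint must be active: 5*x = 14
x* = 14/5 = 2.8
lambda = (2*10*2.8 + 17)/5 = 14.6
Step 3: Compute optimal value.
f(x*) = 10*2.8^2 + 17*2.8 = 126.0


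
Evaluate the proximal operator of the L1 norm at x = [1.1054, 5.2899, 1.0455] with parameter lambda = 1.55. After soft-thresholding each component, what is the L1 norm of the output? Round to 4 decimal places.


Soft-thresholding with lambda = 1.55:
prox(1.1054) = sign(1.1054)*max(|1.1054| - 1.55, 0) = 0.0
prox(5.2899) = sign(5.2899)*max(|5.2899| - 1.55, 0) = 3.7399
prox(1.0455) = sign(1.0455)*max(|1.0455| - 1.55, 0) = 0.0
prox(x) = [0.0, 3.7399, 0.0]
||prox(x)||_1 = 0.0 + 3.7399 + 0.0 = 3.7399


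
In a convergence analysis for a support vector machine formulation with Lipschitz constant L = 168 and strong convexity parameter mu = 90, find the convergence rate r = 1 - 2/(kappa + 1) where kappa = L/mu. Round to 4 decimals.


Step 1: Compute the condition number.
kappa = L/mu = 168/90 = 1.8667
Step 2: Compute the convergence rate.
r = 1 - 2/(kappa + 1) = 1 - 2*mu/(L + mu) = (L - mu)/(L + mu) = 78/258 = 0.3023


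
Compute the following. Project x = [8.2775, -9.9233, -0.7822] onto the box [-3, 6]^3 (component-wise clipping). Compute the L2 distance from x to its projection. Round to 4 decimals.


Project each component onto [-3, 6].
clip(8.2775) = 6.0, clip(-9.9233) = -3.0, clip(-0.7822) = -0.7822
Projection = [6.0, -3.0, -0.7822]
Squared diffs: [5.187, 47.9321, 0.0]
Distance = sqrt(53.1191) = 7.2883


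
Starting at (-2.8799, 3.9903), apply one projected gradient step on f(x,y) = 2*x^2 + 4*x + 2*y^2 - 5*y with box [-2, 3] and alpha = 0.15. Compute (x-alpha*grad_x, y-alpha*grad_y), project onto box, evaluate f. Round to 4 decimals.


Step 1: Compute gradient at (-2.8799, 3.9903).
grad_x = 2*2*-2.8799 + 4 = -7.5196
grad_y = 2*2*3.9903 - 5 = 10.9612
Step 2: Gradient step.
x_raw = -2.8799 - 0.15*-7.5196 = -1.752
y_raw = 3.9903 - 0.15*10.9612 = 2.3461
Step 3: Project onto [-2, 3].
x_proj = clip(-1.752) = -1.752
y_proj = clip(2.3461) = 2.3461
Step 4: Evaluate f.
f(-1.752, 2.3461) = -1.5912


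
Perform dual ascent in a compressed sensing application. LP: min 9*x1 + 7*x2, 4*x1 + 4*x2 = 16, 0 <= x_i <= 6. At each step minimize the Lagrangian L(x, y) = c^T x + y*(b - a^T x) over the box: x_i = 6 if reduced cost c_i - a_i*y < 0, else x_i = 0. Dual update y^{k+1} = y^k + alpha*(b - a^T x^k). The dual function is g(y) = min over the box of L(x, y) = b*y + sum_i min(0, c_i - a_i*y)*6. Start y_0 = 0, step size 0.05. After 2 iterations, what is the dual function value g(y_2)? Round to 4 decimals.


Dual ascent for LP: min 9*x1 + 7*x2, 4*x1 + 4*x2 = 16, 0 <= x_i <= 6
Step 1: y^k = 0.0, reduced costs: (9.0, 7.0)
  x^k = (0.0, 0.0), subgradient = b - a^T x = 16.0
  y^{k+1} = 0.0 + 0.05*16.0 = 0.8
Step 2: y^k = 0.8, reduced costs: (5.8, 3.8)
  x^k = (0.0, 0.0), subgradient = b - a^T x = 16.0
  y^{k+1} = 0.8 + 0.05*16.0 = 1.6
Dual objective at y_2 = 1.6: reduced costs (2.6, 0.6), box minimizer x = (0.0, 0.0)
g(y_2) = b*y + (c1 - a1*y)*x1 + (c2 - a2*y)*x2 = 16*1.6 + 2.6*0.0 + 0.6*0.0 = 25.6 + 0.0 + 0.0 = 25.6


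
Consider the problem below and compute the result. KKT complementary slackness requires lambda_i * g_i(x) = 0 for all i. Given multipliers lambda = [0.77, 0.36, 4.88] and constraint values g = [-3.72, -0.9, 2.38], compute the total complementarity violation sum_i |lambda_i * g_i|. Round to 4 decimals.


KKT complementary slackness check:
lambda_1 * g_1 = 0.77 * -3.72 = -2.8644
lambda_2 * g_2 = 0.36 * -0.9 = -0.324
lambda_3 * g_3 = 4.88 * 2.38 = 11.6144
Total violation = 2.8644 + 0.324 + 11.6144 = 14.8028


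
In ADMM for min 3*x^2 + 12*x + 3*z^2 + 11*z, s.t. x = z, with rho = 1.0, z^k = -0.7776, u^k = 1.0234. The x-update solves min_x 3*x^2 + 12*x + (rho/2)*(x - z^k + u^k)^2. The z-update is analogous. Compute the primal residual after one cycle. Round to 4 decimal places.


ADMM iteration with rho = 1.0, z^k = -0.7776, u^k = 1.0234
Step 1: x-update.
Minimize 3*x^2 + 12*x + (1.0/2)*(x + 0.7776 + 1.0234)^2
FOC: (2*3 + 1.0)*x = -12 + 1.0*(-0.7776 - 1.0234)
x^{k+1} = -1.9716
Step 2: z-update.
Minimize 3*z^2 + 11*z + (1.0/2)*(-1.9716 - z + 1.0234)^2
FOC: (2*3 + 1.0)*z = -11 + 1.0*(-1.9716 + 1.0234)
z^{k+1} = -1.7069
Step 3: u-update.
u^{k+1} = 1.0234 - 1.9716 + 1.7069 = 0.7587
Step 4: Primal residual = |-1.9716 + 1.7069| = 0.2647


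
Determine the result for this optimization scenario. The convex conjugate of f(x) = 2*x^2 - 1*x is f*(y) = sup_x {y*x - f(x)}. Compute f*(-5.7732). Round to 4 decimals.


f*(y) = sup_x {y*x - a*x^2 - b*x} = sup_x {(y-b)*x - a*x^2}
FOC: (y - b) - 2a*x = 0 => x* = (y - b)/(2a)
x* = (-5.7732 + 1)/(2*2) = -1.1933
f*(-5.7732) = (y-b)^2/(4a) = (-5.7732 + 1)^2/(4*2)
= 22.7834/8 = 2.8479


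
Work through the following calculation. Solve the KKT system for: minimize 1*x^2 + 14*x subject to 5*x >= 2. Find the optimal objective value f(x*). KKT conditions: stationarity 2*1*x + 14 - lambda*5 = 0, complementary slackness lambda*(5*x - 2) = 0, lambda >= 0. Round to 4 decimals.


Step 1: Try lambda = 0 (constraint inactive).
x_unc = -14/(2*1) = -7.0
Check: 5*-7.0 = -35.0 < 2 -- violated!
Step 2: Constraint must be active: 5*x = 2
x* = 2/5 = 0.4
lambda = (2*1*0.4 + 14)/5 = 2.96
Step 3: Compute optimal value.
f(x*) = 1*0.4^2 + 14*0.4 = 5.76


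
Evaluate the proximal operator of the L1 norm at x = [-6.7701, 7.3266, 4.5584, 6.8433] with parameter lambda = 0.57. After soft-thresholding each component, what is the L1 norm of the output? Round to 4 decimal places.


Soft-thresholding with lambda = 0.57:
prox(-6.7701) = sign(-6.7701)*max(|-6.7701| - 0.57, 0) = -6.2001
prox(7.3266) = sign(7.3266)*max(|7.3266| - 0.57, 0) = 6.7566
prox(4.5584) = sign(4.5584)*max(|4.5584| - 0.57, 0) = 3.9884
prox(6.8433) = sign(6.8433)*max(|6.8433| - 0.57, 0) = 6.2733
prox(x) = [-6.2001, 6.7566, 3.9884, 6.2733]
||prox(x)||_1 = 6.2001 + 6.7566 + 3.9884 + 6.2733 = 23.2184


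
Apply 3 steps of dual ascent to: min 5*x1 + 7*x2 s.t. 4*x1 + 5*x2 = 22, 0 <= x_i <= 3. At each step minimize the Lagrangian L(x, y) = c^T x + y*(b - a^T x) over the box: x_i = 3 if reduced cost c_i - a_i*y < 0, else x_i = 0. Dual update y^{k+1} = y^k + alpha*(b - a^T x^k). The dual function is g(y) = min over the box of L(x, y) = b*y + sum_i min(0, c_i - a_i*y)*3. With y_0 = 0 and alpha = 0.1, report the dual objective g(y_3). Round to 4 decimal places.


Dual ascent for LP: min 5*x1 + 7*x2, 4*x1 + 5*x2 = 22, 0 <= x_i <= 3
Step 1: y^k = 0.0, reduced costs: (5.0, 7.0)
  x^k = (0.0, 0.0), subgradient = b - a^T x = 22.0
  y^{k+1} = 0.0 + 0.1*22.0 = 2.2
Step 2: y^k = 2.2, reduced costs: (-3.8, -4.0)
  x^k = (3.0, 3.0), subgradient = b - a^T x = -5.0
  y^{k+1} = 2.2 + 0.1*-5.0 = 1.7
Step 3: y^k = 1.7, reduced costs: (-1.8, -1.5)
  x^k = (3.0, 3.0), subgradient = b - a^T x = -5.0
  y^{k+1} = 1.7 + 0.1*-5.0 = 1.2
Dual objective at y_3 = 1.2: reduced costs (0.2, 1.0), box minimizer x = (0.0, 0.0)
g(y_3) = b*y + (c1 - a1*y)*x1 + (c2 - a2*y)*x2 = 22*1.2 + 0.2*0.0 + 1.0*0.0 = 26.4 + 0.0 + 0.0 = 26.4


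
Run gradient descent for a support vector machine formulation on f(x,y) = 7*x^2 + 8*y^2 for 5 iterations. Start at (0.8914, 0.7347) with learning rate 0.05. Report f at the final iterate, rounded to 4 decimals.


Gradient descent on f(x,y) = 7*x^2 + 8*y^2.
Starting point: (0.8914, 0.7347), alpha = 0.05
Step 1: grad_x = 2*7*0.8914 = 12.4796, grad_y = 2*8*0.7347 = 11.7552
  x_1 = 0.8914 - 0.05*12.4796 = 0.2674
  y_1 = 0.7347 - 0.05*11.7552 = 0.1469
Step 2: grad_x = 2*7*0.2674 = 3.7439, grad_y = 2*8*0.1469 = 2.351
  x_2 = 0.2674 - 0.05*3.7439 = 0.0802
  y_2 = 0.1469 - 0.05*2.351 = 0.0294
Step 3: grad_x = 2*7*0.0802 = 1.1232, grad_y = 2*8*0.0294 = 0.4702
  x_3 = 0.0802 - 0.05*1.1232 = 0.0241
  y_3 = 0.0294 - 0.05*0.4702 = 0.0059
Step 4: grad_x = 2*7*0.0241 = 0.3369, grad_y = 2*8*0.0059 = 0.094
  x_4 = 0.0241 - 0.05*0.3369 = 0.0072
  y_4 = 0.0059 - 0.05*0.094 = 0.0012
Step 5: grad_x = 2*7*0.0072 = 0.1011, grad_y = 2*8*0.0012 = 0.0188
  x_5 = 0.0072 - 0.05*0.1011 = 0.0022
  y_5 = 0.0012 - 0.05*0.0188 = 0.0002
f(0.0022, 0.0002) = 7*0.0022^2 + 8*0.0002^2 = 0.0


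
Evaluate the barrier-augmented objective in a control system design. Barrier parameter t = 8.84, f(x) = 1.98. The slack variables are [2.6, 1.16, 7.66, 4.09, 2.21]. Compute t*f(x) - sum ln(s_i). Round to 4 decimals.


Step 1: Compute log-barrier.
ln values: [0.9555, 0.1484, 2.036, 1.4085, 0.793]
phi = -(0.9555 + 0.1484 + 2.036 + 1.4085 + 0.793) = -5.3415
Step 2: Compute augmented objective.
t*f(x) = 8.84*1.98 = 17.5032
Total = 17.5032 - 5.3415 = 12.1617


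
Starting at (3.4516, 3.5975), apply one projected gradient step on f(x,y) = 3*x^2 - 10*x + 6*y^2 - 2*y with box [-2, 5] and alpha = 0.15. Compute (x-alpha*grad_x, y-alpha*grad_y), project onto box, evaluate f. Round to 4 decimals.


Step 1: Compute gradient at (3.4516, 3.5975).
grad_x = 2*3*3.4516 - 10 = 10.7096
grad_y = 2*6*3.5975 - 2 = 41.17
Step 2: Gradient step.
x_raw = 3.4516 - 0.15*10.7096 = 1.8452
y_raw = 3.5975 - 0.15*41.17 = -2.578
Step 3: Project onto [-2, 5].
x_proj = clip(1.8452) = 1.8452
y_proj = clip(-2.578) = -2.0
Step 4: Evaluate f.
f(1.8452, -2.0) = 19.7622


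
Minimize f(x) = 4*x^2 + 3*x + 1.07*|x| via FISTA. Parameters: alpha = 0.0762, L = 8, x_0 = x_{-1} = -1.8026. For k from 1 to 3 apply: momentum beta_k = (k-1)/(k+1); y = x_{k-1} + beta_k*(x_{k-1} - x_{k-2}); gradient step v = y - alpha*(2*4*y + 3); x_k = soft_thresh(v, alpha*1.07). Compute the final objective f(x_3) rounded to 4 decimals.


FISTA on f(x) = 4*x^2 + 3*x + 1.07*|x|
L = 8, alpha = 0.0762
Iteration 1: beta = 0.0, y = -1.8026 + 0.0*(-1.8026 + 1.8026) = -1.8026
  grad(y) = -11.4208, v = y - alpha*grad = -0.9323
  prox(v) = soft_thresh(-0.9323, 0.0815) = -0.8508
Iteration 2: beta = 0.3333, y = -0.8508 + 0.3333*(-0.8508 + 1.8026) = -0.5335
  grad(y) = -1.2683, v = y - alpha*grad = -0.4369
  prox(v) = soft_thresh(-0.4369, 0.0815) = -0.3554
Iteration 3: beta = 0.5, y = -0.3554 + 0.5*(-0.3554 + 0.8508) = -0.1076
  grad(y) = 2.1389, v = y - alpha*grad = -0.2706
  prox(v) = soft_thresh(-0.2706, 0.0815) = -0.1891
f(x_3) = 4*(-0.1891)^2 + 3*(-0.1891) + 1.07*|-0.1891| = -0.2219


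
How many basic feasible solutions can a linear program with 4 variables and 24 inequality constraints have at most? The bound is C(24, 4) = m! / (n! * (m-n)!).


Each vertex corresponds to some choice of n active constraints out of m, so the number of vertices is at most C(m, n) = m! / (n!(m-n)!).
m = 24, n = 4
Numerator: 24 * 23 * 22 * 21
Denominator: 4! = 24
C(24, 4) = 10626


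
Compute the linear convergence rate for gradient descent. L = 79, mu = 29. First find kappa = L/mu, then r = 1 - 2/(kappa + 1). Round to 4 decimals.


Step 1: Compute the condition number.
kappa = L/mu = 79/29 = 2.7241
Step 2: Compute the convergence rate.
r = 1 - 2/(kappa + 1) = 1 - 2*mu/(L + mu) = (L - mu)/(L + mu) = 50/108 = 0.463


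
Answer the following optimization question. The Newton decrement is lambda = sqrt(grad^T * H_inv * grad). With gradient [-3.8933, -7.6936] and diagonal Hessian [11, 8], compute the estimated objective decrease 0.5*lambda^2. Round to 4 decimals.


Step 1: H is diagonal, so H^(-1) * g = [-0.3539, -0.9617].
Step 2: g^T H^(-1) g = sum_i g_i^2 / H_ii
  = (-3.8933)^2/11 + (-7.6936)^2/8
  = 1.378 + 7.3989 = 8.7769
Step 3: Objective decrease = 0.5 * g^T H^(-1) g = 4.3885


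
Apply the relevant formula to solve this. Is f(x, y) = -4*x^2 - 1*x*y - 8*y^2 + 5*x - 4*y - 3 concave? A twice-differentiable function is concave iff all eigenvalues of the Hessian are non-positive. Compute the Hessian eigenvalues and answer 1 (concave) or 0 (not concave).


The Hessian of f(x,y) = -4*x^2 - 1*x*y - 8*y^2 + 5*x - 4*y - 3 is:
H = [[-8, -1], [-1, -16]]
Trace = -8 - 16 = -24
Determinant = -8*-16 - (-1)^2 = 127
Discriminant = (-24)^2 - 4*127 = 68.0
Eigenvalues: lambda_1 = -16.1231, lambda_2 = -7.8769
The function is concave.

1


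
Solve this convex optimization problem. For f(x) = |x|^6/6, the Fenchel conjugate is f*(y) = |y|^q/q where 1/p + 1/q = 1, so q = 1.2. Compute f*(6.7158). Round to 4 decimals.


The conjugate exponent q satisfies 1/p + 1/q = 1.
p = 6, so q = 6/(6 - 1) = 1.2
|y|^q = 6.7158^1.2 = 9.8292
f*(6.7158) = 9.8292 / 1.2 = 8.191


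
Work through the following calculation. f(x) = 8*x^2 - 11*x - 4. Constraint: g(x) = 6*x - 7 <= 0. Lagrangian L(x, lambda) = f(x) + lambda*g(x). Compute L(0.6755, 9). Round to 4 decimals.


Step 1: Evaluate f(x).
f(0.6755) = 8*0.6755^2 - 11*0.6755 - 4 = -7.7801
Step 2: Evaluate g(x).
g(0.6755) = 6*0.6755 - 7 = -2.947
Step 3: Compute Lagrangian.
L = -7.7801 + 9*-2.947 = -34.3031


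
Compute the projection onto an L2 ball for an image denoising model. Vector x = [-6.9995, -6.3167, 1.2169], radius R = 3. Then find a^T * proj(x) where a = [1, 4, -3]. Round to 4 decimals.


Step 1: Compute ||x|| (intermediates to 6 decimals).
||x|| = sqrt((-6.9995)^2 + (-6.3167)^2 + 1.2169^2) = 9.506553
Step 2: Project.
Since ||x|| > R, scale = R/||x|| = 3/9.506553 = 0.315572, proj(x) = scale * x
proj(x) = [-2.208846, -1.993374, 0.38402]
Step 3: Dot product.
a^T * proj(x) = 1*(-2.208846) + 4*(-1.993374) - 3*0.38402 = -11.3344


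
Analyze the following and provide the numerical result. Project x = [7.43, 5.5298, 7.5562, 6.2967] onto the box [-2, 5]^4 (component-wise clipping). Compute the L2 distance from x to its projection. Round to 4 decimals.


Project each component onto [-2, 5].
clip(7.43) = 5.0, clip(5.5298) = 5.0, clip(7.5562) = 5.0, clip(6.2967) = 5.0
Projection = [5.0, 5.0, 5.0, 5.0]
Squared diffs: [5.9049, 0.2807, 6.5342, 1.6814]
Distance = sqrt(14.4012) = 3.7949


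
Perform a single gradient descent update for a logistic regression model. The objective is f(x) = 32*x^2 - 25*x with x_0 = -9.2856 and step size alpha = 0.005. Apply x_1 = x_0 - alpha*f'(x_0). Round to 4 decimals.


We compute the gradient at x_0 and apply the update.
f'(x) = 64*x - 25
f'(-9.2856) = 64*-9.2856 - 25 = -619.2784
x_1 = -9.2856 - 0.005*-619.2784 = -6.1892


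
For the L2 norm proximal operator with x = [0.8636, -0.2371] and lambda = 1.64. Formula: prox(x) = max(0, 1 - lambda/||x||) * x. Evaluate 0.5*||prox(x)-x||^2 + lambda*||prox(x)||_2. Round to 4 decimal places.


Step 1: Compute ||x||.
||x|| = 0.8956
Step 2: Compute scaling factor.
scale = max(0, 1 - 1.64/0.8956) = 0.0
Step 3: prox(x) = [0.0, -0.0]
||prox(x)|| = 0.0
Step 4: Proximal objective.
0.5*||prox-x||^2 = 0.401
lambda*||prox|| = 0.0
Total = 0.401


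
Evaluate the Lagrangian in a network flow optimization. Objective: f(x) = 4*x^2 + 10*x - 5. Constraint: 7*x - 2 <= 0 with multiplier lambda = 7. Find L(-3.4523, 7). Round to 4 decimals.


Step 1: Evaluate f(x).
f(-3.4523) = 4*(-3.4523)^2 + 10*(-3.4523) - 5 = 8.1505
Step 2: Evaluate g(x).
g(-3.4523) = 7*-3.4523 - 2 = -26.1661
Step 3: Compute Lagrangian.
L = 8.1505 + 7*-26.1661 = -175.0122


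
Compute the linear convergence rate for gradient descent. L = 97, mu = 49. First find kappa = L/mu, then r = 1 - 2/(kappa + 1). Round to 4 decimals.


Step 1: Compute the condition number.
kappa = L/mu = 97/49 = 1.9796
Step 2: Compute the convergence rate.
r = 1 - 2/(kappa + 1) = 1 - 2*mu/(L + mu) = (L - mu)/(L + mu) = 48/146 = 0.3288


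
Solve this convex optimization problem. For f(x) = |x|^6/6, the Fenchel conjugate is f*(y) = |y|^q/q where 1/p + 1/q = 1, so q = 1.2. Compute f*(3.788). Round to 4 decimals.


The conjugate exponent q satisfies 1/p + 1/q = 1.
p = 6, so q = 6/(6 - 1) = 1.2
|y|^q = 3.788^1.2 = 4.9442
f*(3.788) = 4.9442 / 1.2 = 4.1201


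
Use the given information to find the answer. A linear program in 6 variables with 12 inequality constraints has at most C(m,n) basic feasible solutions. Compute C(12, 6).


Each vertex corresponds to some choice of n active constraints out of m, so the number of vertices is at most C(m, n) = m! / (n!(m-n)!).
m = 12, n = 6
Numerator: 12 * 11 * 10 * 9 * 8 * 7
Denominator: 6! = 720
C(12, 6) = 924


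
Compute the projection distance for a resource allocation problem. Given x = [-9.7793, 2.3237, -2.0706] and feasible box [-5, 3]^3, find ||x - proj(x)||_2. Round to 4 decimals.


Project each component onto [-5, 3].
clip(-9.7793) = -5.0, clip(2.3237) = 2.3237, clip(-2.0706) = -2.0706
Projection = [-5.0, 2.3237, -2.0706]
Squared diffs: [22.8417, 0.0, 0.0]
Distance = sqrt(22.8417) = 4.7793


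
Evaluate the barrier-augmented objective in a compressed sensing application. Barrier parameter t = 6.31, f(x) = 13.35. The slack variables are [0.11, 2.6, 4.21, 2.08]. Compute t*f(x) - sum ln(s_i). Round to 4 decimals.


Step 1: Compute log-barrier.
ln values: [-2.2073, 0.9555, 1.4375, 0.7324]
phi = -(-2.2073 + 0.9555 + 1.4375 + 0.7324) = -0.9181
Step 2: Compute augmented objective.
t*f(x) = 6.31*13.35 = 84.2385
Total = 84.2385 - 0.9181 = 83.3204


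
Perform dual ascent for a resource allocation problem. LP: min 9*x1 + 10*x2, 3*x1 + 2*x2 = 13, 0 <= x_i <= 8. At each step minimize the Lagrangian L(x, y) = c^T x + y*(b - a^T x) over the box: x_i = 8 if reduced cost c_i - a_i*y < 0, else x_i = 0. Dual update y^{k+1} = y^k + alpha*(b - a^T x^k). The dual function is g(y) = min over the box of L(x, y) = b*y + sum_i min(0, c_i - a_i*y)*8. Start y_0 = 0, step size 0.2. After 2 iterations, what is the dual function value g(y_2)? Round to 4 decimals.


Dual ascent for LP: min 9*x1 + 10*x2, 3*x1 + 2*x2 = 13, 0 <= x_i <= 8
Step 1: y^k = 0.0, reduced costs: (9.0, 10.0)
  x^k = (0.0, 0.0), subgradient = b - a^T x = 13.0
  y^{k+1} = 0.0 + 0.2*13.0 = 2.6
Step 2: y^k = 2.6, reduced costs: (1.2, 4.8)
  x^k = (0.0, 0.0), subgradient = b - a^T x = 13.0
  y^{k+1} = 2.6 + 0.2*13.0 = 5.2
Dual objective at y_2 = 5.2: reduced costs (-6.6, -0.4), box minimizer x = (8.0, 8.0)
g(y_2) = b*y + (c1 - a1*y)*x1 + (c2 - a2*y)*x2 = 13*5.2 + (-6.6)*8.0 + (-0.4)*8.0 = 67.6 - 52.8 - 3.2 = 11.6


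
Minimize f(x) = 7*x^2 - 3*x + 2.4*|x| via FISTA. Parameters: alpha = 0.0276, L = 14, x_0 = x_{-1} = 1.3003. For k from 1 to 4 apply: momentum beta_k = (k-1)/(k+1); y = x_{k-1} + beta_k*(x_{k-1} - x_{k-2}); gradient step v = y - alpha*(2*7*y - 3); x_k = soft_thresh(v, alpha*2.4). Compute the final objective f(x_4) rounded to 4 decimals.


FISTA on f(x) = 7*x^2 - 3*x + 2.4*|x|
L = 14, alpha = 0.0276
Iteration 1: beta = 0.0, y = 1.3003 + 0.0*(1.3003 - 1.3003) = 1.3003
  grad(y) = 15.2042, v = y - alpha*grad = 0.8807
  prox(v) = soft_thresh(0.8807, 0.0662) = 0.8144
Iteration 2: beta = 0.3333, y = 0.8144 + 0.3333*(0.8144 - 1.3003) = 0.6525
  grad(y) = 6.1345, v = y - alpha*grad = 0.4832
  prox(v) = soft_thresh(0.4832, 0.0662) = 0.4169
Iteration 3: beta = 0.5, y = 0.4169 + 0.5*(0.4169 - 0.8144) = 0.2182
  grad(y) = 0.0542, v = y - alpha*grad = 0.2167
  prox(v) = soft_thresh(0.2167, 0.0662) = 0.1504
Iteration 4: beta = 0.6, y = 0.1504 + 0.6*(0.1504 - 0.4169) = -0.0095
  grad(y) = -3.1326, v = y - alpha*grad = 0.077
  prox(v) = soft_thresh(0.077, 0.0662) = 0.0107
f(x_4) = 7*0.0107^2 - 3*0.0107 + 2.4*|0.0107| = -0.0056


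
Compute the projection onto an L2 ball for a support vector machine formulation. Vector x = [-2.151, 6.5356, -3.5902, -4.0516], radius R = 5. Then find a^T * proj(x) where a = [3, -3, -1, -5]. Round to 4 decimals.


Step 1: Compute ||x|| (intermediates to 6 decimals).
||x|| = sqrt((-2.151)^2 + 6.5356^2 + (-3.5902)^2 + (-4.0516)^2) = 8.754763
Step 2: Project.
Since ||x|| > R, scale = R/||x|| = 5/8.754763 = 0.571118, proj(x) = scale * x
proj(x) = [-1.228475, 3.732599, -2.050428, -2.313942]
Step 3: Dot product.
a^T * proj(x) = 3*(-1.228475) - 3*3.732599 - 1*(-2.050428) - 5*(-2.313942) = -1.2631


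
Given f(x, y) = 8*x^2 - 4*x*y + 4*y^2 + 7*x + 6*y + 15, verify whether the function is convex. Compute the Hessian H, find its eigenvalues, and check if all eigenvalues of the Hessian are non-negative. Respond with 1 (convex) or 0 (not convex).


The Hessian of f(x,y) = 8*x^2 - 4*x*y + 4*y^2 + 7*x + 6*y + 15 is:
H = [[16, -4], [-4, 8]]
Trace = 16 + 8 = 24
Determinant = 16*8 - (-4)^2 = 112
Discriminant = (24)^2 - 4*112 = 128.0
Eigenvalues: lambda_1 = 6.3431, lambda_2 = 17.6569
The function is convex.

1


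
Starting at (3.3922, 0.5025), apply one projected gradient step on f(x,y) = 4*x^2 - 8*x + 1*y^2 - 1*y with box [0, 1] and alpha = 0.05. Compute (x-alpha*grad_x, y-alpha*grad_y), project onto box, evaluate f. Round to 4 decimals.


Step 1: Compute gradient at (3.3922, 0.5025).
grad_x = 2*4*3.3922 - 8 = 19.1376
grad_y = 2*1*0.5025 - 1 = 0.005
Step 2: Gradient step.
x_raw = 3.3922 - 0.05*19.1376 = 2.4353
y_raw = 0.5025 - 0.05*0.005 = 0.5023
Step 3: Project onto [0, 1].
x_proj = clip(2.4353) = 1.0
y_proj = clip(0.5023) = 0.5023
Step 4: Evaluate f.
f(1.0, 0.5023) = -4.25


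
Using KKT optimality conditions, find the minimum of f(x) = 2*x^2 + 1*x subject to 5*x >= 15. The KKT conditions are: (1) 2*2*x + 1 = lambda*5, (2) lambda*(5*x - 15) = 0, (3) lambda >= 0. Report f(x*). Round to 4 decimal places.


Step 1: Try lambda = 0 (constraint inactive).
x_unc = -1/(2*2) = -0.25
Check: 5*-0.25 = -1.25 < 15 -- violated!
Step 2: Constraint must be active: 5*x = 15
x* = 15/5 = 3.0
lambda = (2*2*3.0 + 1)/5 = 2.6
Step 3: Compute optimal value.
f(x*) = 2*3.0^2 + 1*3.0 = 21.0


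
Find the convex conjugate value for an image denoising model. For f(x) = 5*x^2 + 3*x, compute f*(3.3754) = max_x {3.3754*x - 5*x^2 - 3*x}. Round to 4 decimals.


f*(y) = sup_x {y*x - a*x^2 - b*x} = sup_x {(y-b)*x - a*x^2}
FOC: (y - b) - 2a*x = 0 => x* = (y - b)/(2a)
x* = (3.3754 - 3)/(2*5) = 0.0375
f*(3.3754) = (y-b)^2/(4a) = (3.3754 - 3)^2/(4*5)
= 0.1409/20 = 0.007


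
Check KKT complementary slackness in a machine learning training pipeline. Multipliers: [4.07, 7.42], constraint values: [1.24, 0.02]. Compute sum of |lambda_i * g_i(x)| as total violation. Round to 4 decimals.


KKT complementary slackness check:
lambda_1 * g_1 = 4.07 * 1.24 = 5.0468
lambda_2 * g_2 = 7.42 * 0.02 = 0.1484
Total violation = 5.0468 + 0.1484 = 5.1952


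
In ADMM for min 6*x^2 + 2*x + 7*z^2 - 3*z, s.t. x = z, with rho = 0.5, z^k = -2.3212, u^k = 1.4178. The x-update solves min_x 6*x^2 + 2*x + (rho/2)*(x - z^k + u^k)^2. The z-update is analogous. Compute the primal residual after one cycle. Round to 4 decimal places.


ADMM iteration with rho = 0.5, z^k = -2.3212, u^k = 1.4178
Step 1: x-update.
Minimize 6*x^2 + 2*x + (0.5/2)*(x + 2.3212 + 1.4178)^2
FOC: (2*6 + 0.5)*x = -2 + 0.5*(-2.3212 - 1.4178)
x^{k+1} = -0.3096
Step 2: z-update.
Minimize 7*z^2 - 3*z + (0.5/2)*(-0.3096 - z + 1.4178)^2
FOC: (2*7 + 0.5)*z = 3 + 0.5*(-0.3096 + 1.4178)
z^{k+1} = 0.2451
Step 3: u-update.
u^{k+1} = 1.4178 - 0.3096 - 0.2451 = 0.8631
Step 4: Primal residual = |-0.3096 - 0.2451| = 0.5547


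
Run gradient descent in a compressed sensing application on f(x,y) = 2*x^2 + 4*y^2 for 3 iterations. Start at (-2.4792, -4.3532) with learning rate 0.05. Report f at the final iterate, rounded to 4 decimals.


Gradient descent on f(x,y) = 2*x^2 + 4*y^2.
Starting point: (-2.4792, -4.3532), alpha = 0.05
Step 1: grad_x = 2*2*-2.4792 = -9.9168, grad_y = 2*4*-4.3532 = -34.8256
  x_1 = -2.4792 - 0.05*-9.9168 = -1.9834
  y_1 = -4.3532 - 0.05*-34.8256 = -2.6119
Step 2: grad_x = 2*2*-1.9834 = -7.9334, grad_y = 2*4*-2.6119 = -20.8954
  x_2 = -1.9834 - 0.05*-7.9334 = -1.5867
  y_2 = -2.6119 - 0.05*-20.8954 = -1.5672
Step 3: grad_x = 2*2*-1.5867 = -6.3468, grad_y = 2*4*-1.5672 = -12.5372
  x_3 = -1.5867 - 0.05*-6.3468 = -1.2694
  y_3 = -1.5672 - 0.05*-12.5372 = -0.9403
f(-1.2694, -0.9403) = 2*(-1.2694)^2 + 4*(-0.9403)^2 = 6.7591


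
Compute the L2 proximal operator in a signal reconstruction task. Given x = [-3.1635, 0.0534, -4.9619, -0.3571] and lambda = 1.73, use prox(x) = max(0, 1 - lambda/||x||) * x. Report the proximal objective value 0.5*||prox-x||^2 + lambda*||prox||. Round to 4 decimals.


Step 1: Compute ||x||.
||x|| = 5.8956
Step 2: Compute scaling factor.
scale = max(0, 1 - 1.73/5.8956) = 0.7066
Step 3: prox(x) = [-2.2352, 0.0377, -3.5059, -0.2523]
||prox(x)|| = 4.1656
Step 4: Proximal objective.
0.5*||prox-x||^2 = 1.4965
lambda*||prox|| = 7.2065
Total = 8.703


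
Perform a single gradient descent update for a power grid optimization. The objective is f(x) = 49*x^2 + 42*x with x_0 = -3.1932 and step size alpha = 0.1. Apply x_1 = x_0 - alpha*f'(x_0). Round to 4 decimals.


We compute the gradient at x_0 and apply the update.
f'(x) = 98*x + 42
f'(-3.1932) = 98*-3.1932 + 42 = -270.9336
x_1 = -3.1932 - 0.1*-270.9336 = 23.9002


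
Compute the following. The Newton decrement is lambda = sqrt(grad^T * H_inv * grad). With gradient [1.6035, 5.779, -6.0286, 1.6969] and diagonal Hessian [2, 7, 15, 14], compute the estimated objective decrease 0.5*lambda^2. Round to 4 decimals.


Step 1: H is diagonal, so H^(-1) * g = [0.8018, 0.8256, -0.4019, 0.1212].
Step 2: g^T H^(-1) g = sum_i g_i^2 / H_ii
  = (1.6035)^2/2 + (5.779)^2/7 + (-6.0286)^2/15 + (1.6969)^2/14
  = 1.2856 + 4.771 + 2.4229 + 0.2057 = 8.6852
Step 3: Objective decrease = 0.5 * g^T H^(-1) g = 4.3426


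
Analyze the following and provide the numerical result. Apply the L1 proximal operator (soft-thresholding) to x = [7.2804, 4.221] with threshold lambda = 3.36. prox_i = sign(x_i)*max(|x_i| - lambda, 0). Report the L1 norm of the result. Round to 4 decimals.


Soft-thresholding with lambda = 3.36:
prox(7.2804) = sign(7.2804)*max(|7.2804| - 3.36, 0) = 3.9204
prox(4.221) = sign(4.221)*max(|4.221| - 3.36, 0) = 0.861
prox(x) = [3.9204, 0.861]
||prox(x)||_1 = 3.9204 + 0.861 = 4.7814


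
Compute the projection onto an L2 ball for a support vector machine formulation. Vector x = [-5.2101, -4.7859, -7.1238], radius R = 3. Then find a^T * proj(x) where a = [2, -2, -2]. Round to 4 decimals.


Step 1: Compute ||x|| (intermediates to 6 decimals).
||x|| = sqrt((-5.2101)^2 + (-4.7859)^2 + (-7.1238)^2) = 10.039846
Step 2: Project.
Since ||x|| > R, scale = R/||x|| = 3/10.039846 = 0.298809, proj(x) = scale * x
proj(x) = [-1.556825, -1.43007, -2.128656]
Step 3: Dot product.
a^T * proj(x) = 2*(-1.556825) - 2*(-1.43007) - 2*(-2.128656) = 4.0038


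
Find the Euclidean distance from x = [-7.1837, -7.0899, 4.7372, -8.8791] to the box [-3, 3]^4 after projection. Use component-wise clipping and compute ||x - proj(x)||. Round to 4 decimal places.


Project each component onto [-3, 3].
clip(-7.1837) = -3.0, clip(-7.0899) = -3.0, clip(4.7372) = 3.0, clip(-8.8791) = -3.0
Projection = [-3.0, -3.0, 3.0, -3.0]
Squared diffs: [17.5033, 16.7273, 3.0179, 34.5638]
Distance = sqrt(71.8123) = 8.4742


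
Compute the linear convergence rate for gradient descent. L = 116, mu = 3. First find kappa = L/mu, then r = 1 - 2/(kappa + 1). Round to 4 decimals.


Step 1: Compute the condition number.
kappa = L/mu = 116/3 = 38.6667
Step 2: Compute the convergence rate.
r = 1 - 2/(kappa + 1) = 1 - 2*mu/(L + mu) = (L - mu)/(L + mu) = 113/119 = 0.9496


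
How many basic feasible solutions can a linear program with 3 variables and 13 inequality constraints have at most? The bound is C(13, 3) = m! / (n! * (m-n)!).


Each vertex corresponds to some choice of n active constraints out of m, so the number of vertices is at most C(m, n) = m! / (n!(m-n)!).
m = 13, n = 3
Numerator: 13 * 12 * 11
Denominator: 3! = 6
C(13, 3) = 286


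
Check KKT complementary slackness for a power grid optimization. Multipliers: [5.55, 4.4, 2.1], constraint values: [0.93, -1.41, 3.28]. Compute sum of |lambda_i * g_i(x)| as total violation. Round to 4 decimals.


KKT complementary slackness check:
lambda_1 * g_1 = 5.55 * 0.93 = 5.1615
lambda_2 * g_2 = 4.4 * -1.41 = -6.204
lambda_3 * g_3 = 2.1 * 3.28 = 6.888
Total violation = 5.1615 + 6.204 + 6.888 = 18.2535


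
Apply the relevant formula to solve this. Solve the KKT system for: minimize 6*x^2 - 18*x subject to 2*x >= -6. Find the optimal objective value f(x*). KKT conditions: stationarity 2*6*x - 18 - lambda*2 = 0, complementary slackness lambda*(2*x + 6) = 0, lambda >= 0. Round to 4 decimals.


Step 1: Try lambda = 0 (constraint inactive).
Stationarity: 2*6*x - 18 = 0
x* = 18/(2*6) = 1.5
Check constraint: 2*1.5 = 3.0 >= -6 -- satisfied.
Step 2: Compute optimal value.
f(x*) = 6*1.5^2 - 18*1.5 = -13.5


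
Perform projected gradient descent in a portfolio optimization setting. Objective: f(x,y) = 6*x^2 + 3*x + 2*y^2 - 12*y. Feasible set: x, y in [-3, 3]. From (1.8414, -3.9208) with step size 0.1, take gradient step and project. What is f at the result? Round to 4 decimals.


Step 1: Compute gradient at (1.8414, -3.9208).
grad_x = 2*6*1.8414 + 3 = 25.0968
grad_y = 2*2*-3.9208 - 12 = -27.6832
Step 2: Gradient step.
x_raw = 1.8414 - 0.1*25.0968 = -0.6683
y_raw = -3.9208 - 0.1*-27.6832 = -1.1525
Step 3: Project onto [-3, 3].
x_proj = clip(-0.6683) = -0.6683
y_proj = clip(-1.1525) = -1.1525
Step 4: Evaluate f.
f(-0.6683, -1.1525) = 17.1609


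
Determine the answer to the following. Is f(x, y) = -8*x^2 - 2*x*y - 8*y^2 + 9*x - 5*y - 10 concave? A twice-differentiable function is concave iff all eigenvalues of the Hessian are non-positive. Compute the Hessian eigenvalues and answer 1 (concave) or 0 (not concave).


The Hessian of f(x,y) = -8*x^2 - 2*x*y - 8*y^2 + 9*x - 5*y - 10 is:
H = [[-16, -2], [-2, -16]]
Trace = -16 - 16 = -32
Determinant = -16*-16 - (-2)^2 = 252
Discriminant = (-32)^2 - 4*252 = 16.0
Eigenvalues: lambda_1 = -18.0, lambda_2 = -14.0
The function is concave.

1


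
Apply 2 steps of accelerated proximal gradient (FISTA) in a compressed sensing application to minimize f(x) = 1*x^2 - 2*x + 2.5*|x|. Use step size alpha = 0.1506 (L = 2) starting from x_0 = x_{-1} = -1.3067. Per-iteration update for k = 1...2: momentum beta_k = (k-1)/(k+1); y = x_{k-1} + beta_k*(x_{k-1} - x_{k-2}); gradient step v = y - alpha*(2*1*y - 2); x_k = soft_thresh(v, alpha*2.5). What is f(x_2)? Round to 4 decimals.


FISTA on f(x) = 1*x^2 - 2*x + 2.5*|x|
L = 2, alpha = 0.1506
Iteration 1: beta = 0.0, y = -1.3067 + 0.0*(-1.3067 + 1.3067) = -1.3067
  grad(y) = -4.6134, v = y - alpha*grad = -0.6119
  prox(v) = soft_thresh(-0.6119, 0.3765) = -0.2354
Iteration 2: beta = 0.3333, y = -0.2354 + 0.3333*(-0.2354 + 1.3067) = 0.1217
  grad(y) = -1.7567, v = y - alpha*grad = 0.3862
  prox(v) = soft_thresh(0.3862, 0.3765) = 0.0097
f(x_2) = 1*0.0097^2 - 2*0.0097 + 2.5*|0.0097| = 0.005


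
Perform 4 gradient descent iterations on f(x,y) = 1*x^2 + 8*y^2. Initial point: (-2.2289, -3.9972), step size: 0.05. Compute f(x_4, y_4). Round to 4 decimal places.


Gradient descent on f(x,y) = 1*x^2 + 8*y^2.
Starting point: (-2.2289, -3.9972), alpha = 0.05
Step 1: grad_x = 2*1*-2.2289 = -4.4578, grad_y = 2*8*-3.9972 = -63.9552
  x_1 = -2.2289 - 0.05*-4.4578 = -2.006
  y_1 = -3.9972 - 0.05*-63.9552 = -0.7994
Step 2: grad_x = 2*1*-2.006 = -4.012, grad_y = 2*8*-0.7994 = -12.791
  x_2 = -2.006 - 0.05*-4.012 = -1.8054
  y_2 = -0.7994 - 0.05*-12.791 = -0.1599
Step 3: grad_x = 2*1*-1.8054 = -3.6108, grad_y = 2*8*-0.1599 = -2.5582
  x_3 = -1.8054 - 0.05*-3.6108 = -1.6249
  y_3 = -0.1599 - 0.05*-2.5582 = -0.032
Step 4: grad_x = 2*1*-1.6249 = -3.2497, grad_y = 2*8*-0.032 = -0.5116
  x_4 = -1.6249 - 0.05*-3.2497 = -1.4624
  y_4 = -0.032 - 0.05*-0.5116 = -0.0064
f(-1.4624, -0.0064) = 1*(-1.4624)^2 + 8*(-0.0064)^2 = 2.1389


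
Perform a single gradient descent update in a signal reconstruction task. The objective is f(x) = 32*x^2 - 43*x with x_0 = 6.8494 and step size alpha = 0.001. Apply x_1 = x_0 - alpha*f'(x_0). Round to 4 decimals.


We compute the gradient at x_0 and apply the update.
f'(x) = 64*x - 43
f'(6.8494) = 64*6.8494 - 43 = 395.3616
x_1 = 6.8494 - 0.001*395.3616 = 6.454


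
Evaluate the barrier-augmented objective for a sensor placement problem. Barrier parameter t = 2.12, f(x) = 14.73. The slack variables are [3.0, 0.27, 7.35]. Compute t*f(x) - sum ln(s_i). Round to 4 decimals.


Step 1: Compute log-barrier.
ln values: [1.0986, -1.3093, 1.9947]
phi = -(1.0986 - 1.3093 + 1.9947) = -1.784
Step 2: Compute augmented objective.
t*f(x) = 2.12*14.73 = 31.2276
Total = 31.2276 - 1.784 = 29.4436


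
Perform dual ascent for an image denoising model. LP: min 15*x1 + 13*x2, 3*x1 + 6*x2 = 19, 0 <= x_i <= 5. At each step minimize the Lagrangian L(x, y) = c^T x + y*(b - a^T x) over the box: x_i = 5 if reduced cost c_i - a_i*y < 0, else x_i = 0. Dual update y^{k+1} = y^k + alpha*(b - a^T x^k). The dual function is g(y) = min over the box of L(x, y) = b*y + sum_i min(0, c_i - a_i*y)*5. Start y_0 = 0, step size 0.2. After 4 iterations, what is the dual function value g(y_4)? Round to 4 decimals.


Dual ascent for LP: min 15*x1 + 13*x2, 3*x1 + 6*x2 = 19, 0 <= x_i <= 5
Step 1: y^k = 0.0, reduced costs: (15.0, 13.0)
  x^k = (0.0, 0.0), subgradient = b - a^T x = 19.0
  y^{k+1} = 0.0 + 0.2*19.0 = 3.8
Step 2: y^k = 3.8, reduced costs: (3.6, -9.8)
  x^k = (0.0, 5.0), subgradient = b - a^T x = -11.0
  y^{k+1} = 3.8 + 0.2*-11.0 = 1.6
Step 3: y^k = 1.6, reduced costs: (10.2, 3.4)
  x^k = (0.0, 0.0), subgradient = b - a^T x = 19.0
  y^{k+1} = 1.6 + 0.2*19.0 = 5.4
Step 4: y^k = 5.4, reduced costs: (-1.2, -19.4)
  x^k = (5.0, 5.0), subgradient = b - a^T x = -26.0
  y^{k+1} = 5.4 + 0.2*-26.0 = 0.2
Dual objective at y_4 = 0.2: reduced costs (14.4, 11.8), box minimizer x = (0.0, 0.0)
g(y_4) = b*y + (c1 - a1*y)*x1 + (c2 - a2*y)*x2 = 19*0.2 + 14.4*0.0 + 11.8*0.0 = 3.8 + 0.0 + 0.0 = 3.8


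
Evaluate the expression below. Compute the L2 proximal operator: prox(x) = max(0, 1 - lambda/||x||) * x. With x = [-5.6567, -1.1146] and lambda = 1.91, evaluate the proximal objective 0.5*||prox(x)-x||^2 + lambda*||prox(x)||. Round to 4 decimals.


Step 1: Compute ||x||.
||x|| = 5.7655
Step 2: Compute scaling factor.
scale = max(0, 1 - 1.91/5.7655) = 0.6687
Step 3: prox(x) = [-3.7827, -0.7454]
||prox(x)|| = 3.8555
Step 4: Proximal objective.
0.5*||prox-x||^2 = 1.8241
lambda*||prox|| = 7.364
Total = 9.188


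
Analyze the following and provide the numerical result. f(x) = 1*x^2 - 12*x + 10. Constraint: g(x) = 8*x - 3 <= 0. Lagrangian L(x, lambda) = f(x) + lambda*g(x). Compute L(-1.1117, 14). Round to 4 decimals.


Step 1: Evaluate f(x).
f(-1.1117) = 1*(-1.1117)^2 - 12*(-1.1117) + 10 = 24.5763
Step 2: Evaluate g(x).
g(-1.1117) = 8*-1.1117 - 3 = -11.8936
Step 3: Compute Lagrangian.
L = 24.5763 + 14*-11.8936 = -141.9341


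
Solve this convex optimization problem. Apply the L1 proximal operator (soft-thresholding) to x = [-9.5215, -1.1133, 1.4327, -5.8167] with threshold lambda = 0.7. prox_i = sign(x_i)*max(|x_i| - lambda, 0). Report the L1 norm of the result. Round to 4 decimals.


Soft-thresholding with lambda = 0.7:
prox(-9.5215) = sign(-9.5215)*max(|-9.5215| - 0.7, 0) = -8.8215
prox(-1.1133) = sign(-1.1133)*max(|-1.1133| - 0.7, 0) = -0.4133
prox(1.4327) = sign(1.4327)*max(|1.4327| - 0.7, 0) = 0.7327
prox(-5.8167) = sign(-5.8167)*max(|-5.8167| - 0.7, 0) = -5.1167
prox(x) = [-8.8215, -0.4133, 0.7327, -5.1167]
||prox(x)||_1 = 8.8215 + 0.4133 + 0.7327 + 5.1167 = 15.0842


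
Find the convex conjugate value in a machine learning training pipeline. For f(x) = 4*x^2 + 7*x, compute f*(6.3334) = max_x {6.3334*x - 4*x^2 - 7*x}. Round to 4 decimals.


f*(y) = sup_x {y*x - a*x^2 - b*x} = sup_x {(y-b)*x - a*x^2}
FOC: (y - b) - 2a*x = 0 => x* = (y - b)/(2a)
x* = (6.3334 - 7)/(2*4) = -0.0833
f*(6.3334) = (y-b)^2/(4a) = (6.3334 - 7)^2/(4*4)
= 0.4444/16 = 0.0278


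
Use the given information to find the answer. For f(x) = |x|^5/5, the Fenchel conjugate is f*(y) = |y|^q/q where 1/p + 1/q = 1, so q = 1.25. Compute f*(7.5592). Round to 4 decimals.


The conjugate exponent q satisfies 1/p + 1/q = 1.
p = 5, so q = 5/(5 - 1) = 1.25
|y|^q = 7.5592^1.25 = 12.5341
f*(7.5592) = 12.5341 / 1.25 = 10.0273


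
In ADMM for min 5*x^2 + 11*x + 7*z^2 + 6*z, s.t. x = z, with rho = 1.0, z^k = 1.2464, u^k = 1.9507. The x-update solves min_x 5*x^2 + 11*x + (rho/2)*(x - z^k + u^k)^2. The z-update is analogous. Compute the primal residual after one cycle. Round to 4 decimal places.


ADMM iteration with rho = 1.0, z^k = 1.2464, u^k = 1.9507
Step 1: x-update.
Minimize 5*x^2 + 11*x + (1.0/2)*(x - 1.2464 + 1.9507)^2
FOC: (2*5 + 1.0)*x = -11 + 1.0*(1.2464 - 1.9507)
x^{k+1} = -1.064
Step 2: z-update.
Minimize 7*z^2 + 6*z + (1.0/2)*(-1.064 - z + 1.9507)^2
FOC: (2*7 + 1.0)*z = -6 + 1.0*(-1.064 + 1.9507)
z^{k+1} = -0.3409
Step 3: u-update.
u^{k+1} = 1.9507 - 1.064 + 0.3409 = 1.2276
Step 4: Primal residual = |-1.064 + 0.3409| = 0.7231


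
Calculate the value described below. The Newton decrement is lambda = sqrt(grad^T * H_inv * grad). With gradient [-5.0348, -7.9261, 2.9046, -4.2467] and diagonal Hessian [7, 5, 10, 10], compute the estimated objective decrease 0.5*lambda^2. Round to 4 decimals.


Step 1: H is diagonal, so H^(-1) * g = [-0.7193, -1.5852, 0.2905, -0.4247].
Step 2: g^T H^(-1) g = sum_i g_i^2 / H_ii
  = (-5.0348)^2/7 + (-7.9261)^2/5 + (2.9046)^2/10 + (-4.2467)^2/10
  = 3.6213 + 12.5646 + 0.8437 + 1.8034 = 18.833
Step 3: Objective decrease = 0.5 * g^T H^(-1) g = 9.4165


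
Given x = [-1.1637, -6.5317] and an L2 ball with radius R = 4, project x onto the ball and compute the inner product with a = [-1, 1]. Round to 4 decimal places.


Step 1: Compute ||x|| (intermediates to 6 decimals).
||x|| = sqrt((-1.1637)^2 + (-6.5317)^2) = 6.634554
Step 2: Project.
Since ||x|| > R, scale = R/||x|| = 4/6.634554 = 0.602904, proj(x) = scale * x
proj(x) = [-0.701599, -3.937988]
Step 3: Dot product.
a^T * proj(x) = -1*(-0.701599) + 1*(-3.937988) = -3.2364


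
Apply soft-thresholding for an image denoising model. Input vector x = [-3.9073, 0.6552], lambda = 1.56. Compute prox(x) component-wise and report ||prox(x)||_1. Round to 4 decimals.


Soft-thresholding with lambda = 1.56:
prox(-3.9073) = sign(-3.9073)*max(|-3.9073| - 1.56, 0) = -2.3473
prox(0.6552) = sign(0.6552)*max(|0.6552| - 1.56, 0) = 0.0
prox(x) = [-2.3473, 0.0]
||prox(x)||_1 = 2.3473 + 0.0 = 2.3473


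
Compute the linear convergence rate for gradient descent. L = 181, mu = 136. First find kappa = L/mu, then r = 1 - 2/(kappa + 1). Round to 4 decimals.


Step 1: Compute the condition number.
kappa = L/mu = 181/136 = 1.3309
Step 2: Compute the convergence rate.
r = 1 - 2/(kappa + 1) = 1 - 2*mu/(L + mu) = (L - mu)/(L + mu) = 45/317 = 0.142


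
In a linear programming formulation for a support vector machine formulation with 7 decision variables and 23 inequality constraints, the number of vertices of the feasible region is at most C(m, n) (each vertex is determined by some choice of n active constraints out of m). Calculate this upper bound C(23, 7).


Each vertex corresponds to some choice of n active constraints out of m, so the number of vertices is at most C(m, n) = m! / (n!(m-n)!).
m = 23, n = 7
Numerator: 23 * 22 * 21 * 20 * 19 * 18 * 17
Denominator: 7! = 5040
C(23, 7) = 245157
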